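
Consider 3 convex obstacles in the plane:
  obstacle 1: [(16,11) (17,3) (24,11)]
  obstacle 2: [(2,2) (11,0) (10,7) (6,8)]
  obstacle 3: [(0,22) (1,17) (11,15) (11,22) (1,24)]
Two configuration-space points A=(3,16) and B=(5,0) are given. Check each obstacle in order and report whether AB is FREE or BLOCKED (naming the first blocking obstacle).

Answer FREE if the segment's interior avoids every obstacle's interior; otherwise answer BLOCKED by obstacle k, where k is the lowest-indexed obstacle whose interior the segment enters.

Obstacle 1 [(16,11) (17,3) (24,11)]:
  edge (16,11)–(17,3): clear
  edge (17,3)–(24,11): clear
  edge (24,11)–(16,11): clear
  midpoint (4,8) outside
  → clear
Obstacle 2 [(2,2) (11,0) (10,7) (6,8)]:
  edge (2,2)–(11,0): crosses AB
  edge (11,0)–(10,7): clear
  edge (10,7)–(6,8): clear
  edge (6,8)–(2,2): crosses AB
  → BLOCKED
Obstacle 3 [(0,22) (1,17) (11,15) (11,22) (1,24)]:
  edge (0,22)–(1,17): clear
  edge (1,17)–(11,15): clear
  edge (11,15)–(11,22): clear
  edge (11,22)–(1,24): clear
  edge (1,24)–(0,22): clear
  midpoint (4,8) outside
  → clear

BLOCKED by obstacle 2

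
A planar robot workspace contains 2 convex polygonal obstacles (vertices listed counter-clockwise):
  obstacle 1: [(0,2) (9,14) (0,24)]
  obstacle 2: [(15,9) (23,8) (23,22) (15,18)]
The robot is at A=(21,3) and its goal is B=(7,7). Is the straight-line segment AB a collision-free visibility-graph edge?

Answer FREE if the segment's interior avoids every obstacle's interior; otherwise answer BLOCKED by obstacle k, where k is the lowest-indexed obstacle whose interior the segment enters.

Obstacle 1 [(0,2) (9,14) (0,24)]:
  edge (0,2)–(9,14): clear
  edge (9,14)–(0,24): clear
  edge (0,24)–(0,2): clear
  midpoint (14,5) outside
  → clear
Obstacle 2 [(15,9) (23,8) (23,22) (15,18)]:
  edge (15,9)–(23,8): clear
  edge (23,8)–(23,22): clear
  edge (23,22)–(15,18): clear
  edge (15,18)–(15,9): clear
  midpoint (14,5) outside
  → clear

FREE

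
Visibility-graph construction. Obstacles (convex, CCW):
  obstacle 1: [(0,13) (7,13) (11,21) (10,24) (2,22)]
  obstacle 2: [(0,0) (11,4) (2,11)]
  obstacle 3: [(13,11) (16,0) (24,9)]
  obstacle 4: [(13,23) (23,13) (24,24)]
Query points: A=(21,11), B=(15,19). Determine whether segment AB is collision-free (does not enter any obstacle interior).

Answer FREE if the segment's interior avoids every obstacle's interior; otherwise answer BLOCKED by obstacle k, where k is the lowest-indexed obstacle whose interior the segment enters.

Obstacle 1 [(0,13) (7,13) (11,21) (10,24) (2,22)]:
  edge (0,13)–(7,13): clear
  edge (7,13)–(11,21): clear
  edge (11,21)–(10,24): clear
  edge (10,24)–(2,22): clear
  edge (2,22)–(0,13): clear
  midpoint (18,15) outside
  → clear
Obstacle 2 [(0,0) (11,4) (2,11)]:
  edge (0,0)–(11,4): clear
  edge (11,4)–(2,11): clear
  edge (2,11)–(0,0): clear
  midpoint (18,15) outside
  → clear
Obstacle 3 [(13,11) (16,0) (24,9)]:
  edge (13,11)–(16,0): clear
  edge (16,0)–(24,9): clear
  edge (24,9)–(13,11): clear
  midpoint (18,15) outside
  → clear
Obstacle 4 [(13,23) (23,13) (24,24)]:
  edge (13,23)–(23,13): clear
  edge (23,13)–(24,24): clear
  edge (24,24)–(13,23): clear
  midpoint (18,15) outside
  → clear

FREE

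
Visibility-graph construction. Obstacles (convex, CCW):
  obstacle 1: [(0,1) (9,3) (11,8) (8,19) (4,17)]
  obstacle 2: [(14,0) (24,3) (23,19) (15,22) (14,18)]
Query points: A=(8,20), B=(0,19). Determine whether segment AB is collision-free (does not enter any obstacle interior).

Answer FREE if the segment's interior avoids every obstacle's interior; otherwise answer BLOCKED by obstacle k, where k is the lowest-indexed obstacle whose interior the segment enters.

Obstacle 1 [(0,1) (9,3) (11,8) (8,19) (4,17)]:
  edge (0,1)–(9,3): clear
  edge (9,3)–(11,8): clear
  edge (11,8)–(8,19): clear
  edge (8,19)–(4,17): clear
  edge (4,17)–(0,1): clear
  midpoint (4,39/2) outside
  → clear
Obstacle 2 [(14,0) (24,3) (23,19) (15,22) (14,18)]:
  edge (14,0)–(24,3): clear
  edge (24,3)–(23,19): clear
  edge (23,19)–(15,22): clear
  edge (15,22)–(14,18): clear
  edge (14,18)–(14,0): clear
  midpoint (4,39/2) outside
  → clear

FREE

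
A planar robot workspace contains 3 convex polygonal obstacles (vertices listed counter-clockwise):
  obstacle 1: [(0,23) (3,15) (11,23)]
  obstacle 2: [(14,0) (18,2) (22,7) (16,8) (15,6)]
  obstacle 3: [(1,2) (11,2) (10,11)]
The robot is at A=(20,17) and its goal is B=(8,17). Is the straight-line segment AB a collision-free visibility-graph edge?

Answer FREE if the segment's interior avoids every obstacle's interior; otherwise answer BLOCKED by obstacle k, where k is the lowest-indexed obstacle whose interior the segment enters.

Obstacle 1 [(0,23) (3,15) (11,23)]:
  edge (0,23)–(3,15): clear
  edge (3,15)–(11,23): clear
  edge (11,23)–(0,23): clear
  midpoint (14,17) outside
  → clear
Obstacle 2 [(14,0) (18,2) (22,7) (16,8) (15,6)]:
  edge (14,0)–(18,2): clear
  edge (18,2)–(22,7): clear
  edge (22,7)–(16,8): clear
  edge (16,8)–(15,6): clear
  edge (15,6)–(14,0): clear
  midpoint (14,17) outside
  → clear
Obstacle 3 [(1,2) (11,2) (10,11)]:
  edge (1,2)–(11,2): clear
  edge (11,2)–(10,11): clear
  edge (10,11)–(1,2): clear
  midpoint (14,17) outside
  → clear

FREE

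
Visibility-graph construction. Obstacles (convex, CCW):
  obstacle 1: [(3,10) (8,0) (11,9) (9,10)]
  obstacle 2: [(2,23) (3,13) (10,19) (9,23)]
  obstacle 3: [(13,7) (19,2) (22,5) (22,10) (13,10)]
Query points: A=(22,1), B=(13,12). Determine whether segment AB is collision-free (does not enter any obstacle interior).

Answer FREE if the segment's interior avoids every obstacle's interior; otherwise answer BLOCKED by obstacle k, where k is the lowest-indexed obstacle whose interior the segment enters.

BLOCKED by obstacle 3

Obstacle 1 [(3,10) (8,0) (11,9) (9,10)]:
  edge (3,10)–(8,0): clear
  edge (8,0)–(11,9): clear
  edge (11,9)–(9,10): clear
  edge (9,10)–(3,10): clear
  midpoint (35/2,13/2) outside
  → clear
Obstacle 2 [(2,23) (3,13) (10,19) (9,23)]:
  edge (2,23)–(3,13): clear
  edge (3,13)–(10,19): clear
  edge (10,19)–(9,23): clear
  edge (9,23)–(2,23): clear
  midpoint (35/2,13/2) outside
  → clear
Obstacle 3 [(13,7) (19,2) (22,5) (22,10) (13,10)]:
  edge (13,7)–(19,2): clear
  edge (19,2)–(22,5): crosses AB
  edge (22,5)–(22,10): clear
  edge (22,10)–(13,10): crosses AB
  edge (13,10)–(13,7): clear
  → BLOCKED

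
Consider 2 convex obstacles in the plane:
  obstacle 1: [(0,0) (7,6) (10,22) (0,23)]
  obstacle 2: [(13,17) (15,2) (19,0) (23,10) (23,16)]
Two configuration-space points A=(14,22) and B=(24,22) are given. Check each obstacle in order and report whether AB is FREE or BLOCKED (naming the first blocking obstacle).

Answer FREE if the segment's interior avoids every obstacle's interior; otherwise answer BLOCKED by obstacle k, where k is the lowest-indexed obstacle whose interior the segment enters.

Obstacle 1 [(0,0) (7,6) (10,22) (0,23)]:
  edge (0,0)–(7,6): clear
  edge (7,6)–(10,22): clear
  edge (10,22)–(0,23): clear
  edge (0,23)–(0,0): clear
  midpoint (19,22) outside
  → clear
Obstacle 2 [(13,17) (15,2) (19,0) (23,10) (23,16)]:
  edge (13,17)–(15,2): clear
  edge (15,2)–(19,0): clear
  edge (19,0)–(23,10): clear
  edge (23,10)–(23,16): clear
  edge (23,16)–(13,17): clear
  midpoint (19,22) outside
  → clear

FREE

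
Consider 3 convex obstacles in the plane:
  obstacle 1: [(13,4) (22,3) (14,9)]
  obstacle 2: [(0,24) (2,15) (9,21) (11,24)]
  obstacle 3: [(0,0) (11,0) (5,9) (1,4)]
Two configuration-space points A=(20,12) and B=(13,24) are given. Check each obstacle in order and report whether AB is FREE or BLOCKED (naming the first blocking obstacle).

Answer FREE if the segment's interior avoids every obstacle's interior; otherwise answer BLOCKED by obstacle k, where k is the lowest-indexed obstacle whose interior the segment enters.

FREE

Obstacle 1 [(13,4) (22,3) (14,9)]:
  edge (13,4)–(22,3): clear
  edge (22,3)–(14,9): clear
  edge (14,9)–(13,4): clear
  midpoint (33/2,18) outside
  → clear
Obstacle 2 [(0,24) (2,15) (9,21) (11,24)]:
  edge (0,24)–(2,15): clear
  edge (2,15)–(9,21): clear
  edge (9,21)–(11,24): clear
  edge (11,24)–(0,24): clear
  midpoint (33/2,18) outside
  → clear
Obstacle 3 [(0,0) (11,0) (5,9) (1,4)]:
  edge (0,0)–(11,0): clear
  edge (11,0)–(5,9): clear
  edge (5,9)–(1,4): clear
  edge (1,4)–(0,0): clear
  midpoint (33/2,18) outside
  → clear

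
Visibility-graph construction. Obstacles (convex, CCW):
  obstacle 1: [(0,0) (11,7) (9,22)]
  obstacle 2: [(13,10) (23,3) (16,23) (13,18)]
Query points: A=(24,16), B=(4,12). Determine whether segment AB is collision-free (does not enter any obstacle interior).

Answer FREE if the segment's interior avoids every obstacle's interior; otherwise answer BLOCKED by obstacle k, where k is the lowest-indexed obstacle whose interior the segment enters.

BLOCKED by obstacle 1

Obstacle 1 [(0,0) (11,7) (9,22)]:
  edge (0,0)–(11,7): clear
  edge (11,7)–(9,22): crosses AB
  edge (9,22)–(0,0): crosses AB
  → BLOCKED
Obstacle 2 [(13,10) (23,3) (16,23) (13,18)]:
  edge (13,10)–(23,3): clear
  edge (23,3)–(16,23): crosses AB
  edge (16,23)–(13,18): clear
  edge (13,18)–(13,10): crosses AB
  → BLOCKED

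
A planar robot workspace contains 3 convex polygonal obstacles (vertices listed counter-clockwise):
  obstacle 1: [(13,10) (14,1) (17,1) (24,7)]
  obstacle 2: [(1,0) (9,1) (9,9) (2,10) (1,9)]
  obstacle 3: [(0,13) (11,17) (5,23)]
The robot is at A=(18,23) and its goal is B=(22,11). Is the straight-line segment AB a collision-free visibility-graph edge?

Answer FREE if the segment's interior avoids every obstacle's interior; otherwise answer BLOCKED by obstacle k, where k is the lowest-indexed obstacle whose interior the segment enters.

FREE

Obstacle 1 [(13,10) (14,1) (17,1) (24,7)]:
  edge (13,10)–(14,1): clear
  edge (14,1)–(17,1): clear
  edge (17,1)–(24,7): clear
  edge (24,7)–(13,10): clear
  midpoint (20,17) outside
  → clear
Obstacle 2 [(1,0) (9,1) (9,9) (2,10) (1,9)]:
  edge (1,0)–(9,1): clear
  edge (9,1)–(9,9): clear
  edge (9,9)–(2,10): clear
  edge (2,10)–(1,9): clear
  edge (1,9)–(1,0): clear
  midpoint (20,17) outside
  → clear
Obstacle 3 [(0,13) (11,17) (5,23)]:
  edge (0,13)–(11,17): clear
  edge (11,17)–(5,23): clear
  edge (5,23)–(0,13): clear
  midpoint (20,17) outside
  → clear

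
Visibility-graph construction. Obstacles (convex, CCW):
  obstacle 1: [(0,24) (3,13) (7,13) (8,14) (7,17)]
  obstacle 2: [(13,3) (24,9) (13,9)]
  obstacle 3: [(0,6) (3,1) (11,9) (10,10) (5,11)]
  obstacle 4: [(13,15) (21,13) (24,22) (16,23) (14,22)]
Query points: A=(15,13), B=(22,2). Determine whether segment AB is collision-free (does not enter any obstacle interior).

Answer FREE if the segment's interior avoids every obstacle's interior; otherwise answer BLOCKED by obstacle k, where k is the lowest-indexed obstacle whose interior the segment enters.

BLOCKED by obstacle 2

Obstacle 1 [(0,24) (3,13) (7,13) (8,14) (7,17)]:
  edge (0,24)–(3,13): clear
  edge (3,13)–(7,13): clear
  edge (7,13)–(8,14): clear
  edge (8,14)–(7,17): clear
  edge (7,17)–(0,24): clear
  midpoint (37/2,15/2) outside
  → clear
Obstacle 2 [(13,3) (24,9) (13,9)]:
  edge (13,3)–(24,9): crosses AB
  edge (24,9)–(13,9): crosses AB
  edge (13,9)–(13,3): clear
  → BLOCKED
Obstacle 3 [(0,6) (3,1) (11,9) (10,10) (5,11)]:
  edge (0,6)–(3,1): clear
  edge (3,1)–(11,9): clear
  edge (11,9)–(10,10): clear
  edge (10,10)–(5,11): clear
  edge (5,11)–(0,6): clear
  midpoint (37/2,15/2) outside
  → clear
Obstacle 4 [(13,15) (21,13) (24,22) (16,23) (14,22)]:
  edge (13,15)–(21,13): clear
  edge (21,13)–(24,22): clear
  edge (24,22)–(16,23): clear
  edge (16,23)–(14,22): clear
  edge (14,22)–(13,15): clear
  midpoint (37/2,15/2) outside
  → clear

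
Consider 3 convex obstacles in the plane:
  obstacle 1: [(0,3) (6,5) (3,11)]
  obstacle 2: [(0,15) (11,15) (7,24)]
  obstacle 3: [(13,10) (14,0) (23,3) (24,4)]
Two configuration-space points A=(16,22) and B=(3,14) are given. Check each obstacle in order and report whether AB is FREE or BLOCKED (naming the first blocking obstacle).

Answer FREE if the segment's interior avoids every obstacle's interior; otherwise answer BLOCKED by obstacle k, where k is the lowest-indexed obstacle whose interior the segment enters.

BLOCKED by obstacle 2

Obstacle 1 [(0,3) (6,5) (3,11)]:
  edge (0,3)–(6,5): clear
  edge (6,5)–(3,11): clear
  edge (3,11)–(0,3): clear
  midpoint (19/2,18) outside
  → clear
Obstacle 2 [(0,15) (11,15) (7,24)]:
  edge (0,15)–(11,15): crosses AB
  edge (11,15)–(7,24): crosses AB
  edge (7,24)–(0,15): clear
  → BLOCKED
Obstacle 3 [(13,10) (14,0) (23,3) (24,4)]:
  edge (13,10)–(14,0): clear
  edge (14,0)–(23,3): clear
  edge (23,3)–(24,4): clear
  edge (24,4)–(13,10): clear
  midpoint (19/2,18) outside
  → clear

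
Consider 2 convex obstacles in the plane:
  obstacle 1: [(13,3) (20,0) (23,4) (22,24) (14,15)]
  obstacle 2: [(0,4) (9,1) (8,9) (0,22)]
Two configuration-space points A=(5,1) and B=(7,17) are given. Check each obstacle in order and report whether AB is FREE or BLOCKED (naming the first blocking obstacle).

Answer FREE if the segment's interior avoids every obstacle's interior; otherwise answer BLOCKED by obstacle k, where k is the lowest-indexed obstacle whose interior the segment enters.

BLOCKED by obstacle 2

Obstacle 1 [(13,3) (20,0) (23,4) (22,24) (14,15)]:
  edge (13,3)–(20,0): clear
  edge (20,0)–(23,4): clear
  edge (23,4)–(22,24): clear
  edge (22,24)–(14,15): clear
  edge (14,15)–(13,3): clear
  midpoint (6,9) outside
  → clear
Obstacle 2 [(0,4) (9,1) (8,9) (0,22)]:
  edge (0,4)–(9,1): crosses AB
  edge (9,1)–(8,9): clear
  edge (8,9)–(0,22): crosses AB
  edge (0,22)–(0,4): clear
  → BLOCKED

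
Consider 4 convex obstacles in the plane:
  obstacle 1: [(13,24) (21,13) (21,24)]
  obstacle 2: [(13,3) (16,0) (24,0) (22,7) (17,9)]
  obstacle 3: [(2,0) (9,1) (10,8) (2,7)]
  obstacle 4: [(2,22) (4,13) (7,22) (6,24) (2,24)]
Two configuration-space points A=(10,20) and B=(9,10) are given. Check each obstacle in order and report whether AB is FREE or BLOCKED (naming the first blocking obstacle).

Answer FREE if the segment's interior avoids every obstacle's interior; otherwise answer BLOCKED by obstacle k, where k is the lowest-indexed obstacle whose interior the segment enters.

FREE

Obstacle 1 [(13,24) (21,13) (21,24)]:
  edge (13,24)–(21,13): clear
  edge (21,13)–(21,24): clear
  edge (21,24)–(13,24): clear
  midpoint (19/2,15) outside
  → clear
Obstacle 2 [(13,3) (16,0) (24,0) (22,7) (17,9)]:
  edge (13,3)–(16,0): clear
  edge (16,0)–(24,0): clear
  edge (24,0)–(22,7): clear
  edge (22,7)–(17,9): clear
  edge (17,9)–(13,3): clear
  midpoint (19/2,15) outside
  → clear
Obstacle 3 [(2,0) (9,1) (10,8) (2,7)]:
  edge (2,0)–(9,1): clear
  edge (9,1)–(10,8): clear
  edge (10,8)–(2,7): clear
  edge (2,7)–(2,0): clear
  midpoint (19/2,15) outside
  → clear
Obstacle 4 [(2,22) (4,13) (7,22) (6,24) (2,24)]:
  edge (2,22)–(4,13): clear
  edge (4,13)–(7,22): clear
  edge (7,22)–(6,24): clear
  edge (6,24)–(2,24): clear
  edge (2,24)–(2,22): clear
  midpoint (19/2,15) outside
  → clear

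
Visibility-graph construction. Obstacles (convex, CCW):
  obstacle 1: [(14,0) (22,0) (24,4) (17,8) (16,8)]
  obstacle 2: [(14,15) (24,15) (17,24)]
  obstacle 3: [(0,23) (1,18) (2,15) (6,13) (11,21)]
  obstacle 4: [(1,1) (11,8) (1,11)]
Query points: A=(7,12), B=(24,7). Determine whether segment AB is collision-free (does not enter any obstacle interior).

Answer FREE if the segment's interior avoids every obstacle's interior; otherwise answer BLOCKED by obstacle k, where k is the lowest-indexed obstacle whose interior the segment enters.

Obstacle 1 [(14,0) (22,0) (24,4) (17,8) (16,8)]:
  edge (14,0)–(22,0): clear
  edge (22,0)–(24,4): clear
  edge (24,4)–(17,8): clear
  edge (17,8)–(16,8): clear
  edge (16,8)–(14,0): clear
  midpoint (31/2,19/2) outside
  → clear
Obstacle 2 [(14,15) (24,15) (17,24)]:
  edge (14,15)–(24,15): clear
  edge (24,15)–(17,24): clear
  edge (17,24)–(14,15): clear
  midpoint (31/2,19/2) outside
  → clear
Obstacle 3 [(0,23) (1,18) (2,15) (6,13) (11,21)]:
  edge (0,23)–(1,18): clear
  edge (1,18)–(2,15): clear
  edge (2,15)–(6,13): clear
  edge (6,13)–(11,21): clear
  edge (11,21)–(0,23): clear
  midpoint (31/2,19/2) outside
  → clear
Obstacle 4 [(1,1) (11,8) (1,11)]:
  edge (1,1)–(11,8): clear
  edge (11,8)–(1,11): clear
  edge (1,11)–(1,1): clear
  midpoint (31/2,19/2) outside
  → clear

FREE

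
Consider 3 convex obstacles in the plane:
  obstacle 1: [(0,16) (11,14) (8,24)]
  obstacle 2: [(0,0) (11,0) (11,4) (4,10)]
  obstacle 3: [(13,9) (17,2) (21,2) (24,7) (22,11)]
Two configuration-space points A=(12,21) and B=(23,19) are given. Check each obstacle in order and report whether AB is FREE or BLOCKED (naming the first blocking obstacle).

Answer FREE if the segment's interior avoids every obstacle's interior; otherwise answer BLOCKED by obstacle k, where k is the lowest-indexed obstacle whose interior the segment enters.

Obstacle 1 [(0,16) (11,14) (8,24)]:
  edge (0,16)–(11,14): clear
  edge (11,14)–(8,24): clear
  edge (8,24)–(0,16): clear
  midpoint (35/2,20) outside
  → clear
Obstacle 2 [(0,0) (11,0) (11,4) (4,10)]:
  edge (0,0)–(11,0): clear
  edge (11,0)–(11,4): clear
  edge (11,4)–(4,10): clear
  edge (4,10)–(0,0): clear
  midpoint (35/2,20) outside
  → clear
Obstacle 3 [(13,9) (17,2) (21,2) (24,7) (22,11)]:
  edge (13,9)–(17,2): clear
  edge (17,2)–(21,2): clear
  edge (21,2)–(24,7): clear
  edge (24,7)–(22,11): clear
  edge (22,11)–(13,9): clear
  midpoint (35/2,20) outside
  → clear

FREE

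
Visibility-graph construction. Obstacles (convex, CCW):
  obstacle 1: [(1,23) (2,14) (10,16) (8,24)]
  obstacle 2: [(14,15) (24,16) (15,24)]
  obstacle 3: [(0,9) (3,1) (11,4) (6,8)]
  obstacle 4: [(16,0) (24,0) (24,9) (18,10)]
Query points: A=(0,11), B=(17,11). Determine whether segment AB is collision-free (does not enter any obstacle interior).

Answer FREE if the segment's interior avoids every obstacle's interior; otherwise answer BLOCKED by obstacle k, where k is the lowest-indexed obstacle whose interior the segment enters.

FREE

Obstacle 1 [(1,23) (2,14) (10,16) (8,24)]:
  edge (1,23)–(2,14): clear
  edge (2,14)–(10,16): clear
  edge (10,16)–(8,24): clear
  edge (8,24)–(1,23): clear
  midpoint (17/2,11) outside
  → clear
Obstacle 2 [(14,15) (24,16) (15,24)]:
  edge (14,15)–(24,16): clear
  edge (24,16)–(15,24): clear
  edge (15,24)–(14,15): clear
  midpoint (17/2,11) outside
  → clear
Obstacle 3 [(0,9) (3,1) (11,4) (6,8)]:
  edge (0,9)–(3,1): clear
  edge (3,1)–(11,4): clear
  edge (11,4)–(6,8): clear
  edge (6,8)–(0,9): clear
  midpoint (17/2,11) outside
  → clear
Obstacle 4 [(16,0) (24,0) (24,9) (18,10)]:
  edge (16,0)–(24,0): clear
  edge (24,0)–(24,9): clear
  edge (24,9)–(18,10): clear
  edge (18,10)–(16,0): clear
  midpoint (17/2,11) outside
  → clear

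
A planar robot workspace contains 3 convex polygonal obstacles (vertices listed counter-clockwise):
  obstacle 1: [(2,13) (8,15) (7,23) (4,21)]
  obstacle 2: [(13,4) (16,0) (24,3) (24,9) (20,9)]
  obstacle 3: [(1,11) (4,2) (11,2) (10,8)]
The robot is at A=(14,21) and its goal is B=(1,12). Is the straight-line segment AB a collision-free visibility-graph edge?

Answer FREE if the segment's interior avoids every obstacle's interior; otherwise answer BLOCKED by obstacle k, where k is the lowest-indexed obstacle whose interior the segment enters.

Obstacle 1 [(2,13) (8,15) (7,23) (4,21)]:
  edge (2,13)–(8,15): crosses AB
  edge (8,15)–(7,23): crosses AB
  edge (7,23)–(4,21): clear
  edge (4,21)–(2,13): clear
  → BLOCKED
Obstacle 2 [(13,4) (16,0) (24,3) (24,9) (20,9)]:
  edge (13,4)–(16,0): clear
  edge (16,0)–(24,3): clear
  edge (24,3)–(24,9): clear
  edge (24,9)–(20,9): clear
  edge (20,9)–(13,4): clear
  midpoint (15/2,33/2) outside
  → clear
Obstacle 3 [(1,11) (4,2) (11,2) (10,8)]:
  edge (1,11)–(4,2): clear
  edge (4,2)–(11,2): clear
  edge (11,2)–(10,8): clear
  edge (10,8)–(1,11): clear
  midpoint (15/2,33/2) outside
  → clear

BLOCKED by obstacle 1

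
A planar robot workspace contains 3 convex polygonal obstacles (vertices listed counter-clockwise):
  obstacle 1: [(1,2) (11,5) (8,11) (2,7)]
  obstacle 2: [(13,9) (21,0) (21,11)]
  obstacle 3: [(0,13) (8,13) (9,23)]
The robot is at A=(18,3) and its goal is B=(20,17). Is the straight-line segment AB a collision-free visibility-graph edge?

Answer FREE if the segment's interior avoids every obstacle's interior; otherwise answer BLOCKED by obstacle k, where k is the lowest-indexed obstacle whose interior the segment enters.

Obstacle 1 [(1,2) (11,5) (8,11) (2,7)]:
  edge (1,2)–(11,5): clear
  edge (11,5)–(8,11): clear
  edge (8,11)–(2,7): clear
  edge (2,7)–(1,2): clear
  midpoint (19,10) outside
  → clear
Obstacle 2 [(13,9) (21,0) (21,11)]:
  edge (13,9)–(21,0): crosses AB
  edge (21,0)–(21,11): clear
  edge (21,11)–(13,9): crosses AB
  → BLOCKED
Obstacle 3 [(0,13) (8,13) (9,23)]:
  edge (0,13)–(8,13): clear
  edge (8,13)–(9,23): clear
  edge (9,23)–(0,13): clear
  midpoint (19,10) outside
  → clear

BLOCKED by obstacle 2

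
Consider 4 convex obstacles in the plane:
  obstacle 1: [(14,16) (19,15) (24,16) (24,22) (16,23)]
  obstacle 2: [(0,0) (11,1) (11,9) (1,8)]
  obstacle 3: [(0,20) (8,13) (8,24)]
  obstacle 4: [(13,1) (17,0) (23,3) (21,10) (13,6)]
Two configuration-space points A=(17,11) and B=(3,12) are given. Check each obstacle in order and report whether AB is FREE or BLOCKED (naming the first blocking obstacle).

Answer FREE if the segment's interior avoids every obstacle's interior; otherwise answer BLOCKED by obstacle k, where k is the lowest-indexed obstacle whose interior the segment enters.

FREE

Obstacle 1 [(14,16) (19,15) (24,16) (24,22) (16,23)]:
  edge (14,16)–(19,15): clear
  edge (19,15)–(24,16): clear
  edge (24,16)–(24,22): clear
  edge (24,22)–(16,23): clear
  edge (16,23)–(14,16): clear
  midpoint (10,23/2) outside
  → clear
Obstacle 2 [(0,0) (11,1) (11,9) (1,8)]:
  edge (0,0)–(11,1): clear
  edge (11,1)–(11,9): clear
  edge (11,9)–(1,8): clear
  edge (1,8)–(0,0): clear
  midpoint (10,23/2) outside
  → clear
Obstacle 3 [(0,20) (8,13) (8,24)]:
  edge (0,20)–(8,13): clear
  edge (8,13)–(8,24): clear
  edge (8,24)–(0,20): clear
  midpoint (10,23/2) outside
  → clear
Obstacle 4 [(13,1) (17,0) (23,3) (21,10) (13,6)]:
  edge (13,1)–(17,0): clear
  edge (17,0)–(23,3): clear
  edge (23,3)–(21,10): clear
  edge (21,10)–(13,6): clear
  edge (13,6)–(13,1): clear
  midpoint (10,23/2) outside
  → clear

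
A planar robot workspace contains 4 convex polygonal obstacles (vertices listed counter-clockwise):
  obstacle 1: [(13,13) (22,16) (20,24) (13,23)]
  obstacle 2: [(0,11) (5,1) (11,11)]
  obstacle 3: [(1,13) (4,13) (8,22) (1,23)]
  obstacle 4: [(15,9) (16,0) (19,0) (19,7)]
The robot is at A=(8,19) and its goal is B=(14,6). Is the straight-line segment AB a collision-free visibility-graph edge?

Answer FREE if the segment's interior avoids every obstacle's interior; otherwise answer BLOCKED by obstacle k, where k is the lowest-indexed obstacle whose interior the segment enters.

Obstacle 1 [(13,13) (22,16) (20,24) (13,23)]:
  edge (13,13)–(22,16): clear
  edge (22,16)–(20,24): clear
  edge (20,24)–(13,23): clear
  edge (13,23)–(13,13): clear
  midpoint (11,25/2) outside
  → clear
Obstacle 2 [(0,11) (5,1) (11,11)]:
  edge (0,11)–(5,1): clear
  edge (5,1)–(11,11): clear
  edge (11,11)–(0,11): clear
  midpoint (11,25/2) outside
  → clear
Obstacle 3 [(1,13) (4,13) (8,22) (1,23)]:
  edge (1,13)–(4,13): clear
  edge (4,13)–(8,22): clear
  edge (8,22)–(1,23): clear
  edge (1,23)–(1,13): clear
  midpoint (11,25/2) outside
  → clear
Obstacle 4 [(15,9) (16,0) (19,0) (19,7)]:
  edge (15,9)–(16,0): clear
  edge (16,0)–(19,0): clear
  edge (19,0)–(19,7): clear
  edge (19,7)–(15,9): clear
  midpoint (11,25/2) outside
  → clear

FREE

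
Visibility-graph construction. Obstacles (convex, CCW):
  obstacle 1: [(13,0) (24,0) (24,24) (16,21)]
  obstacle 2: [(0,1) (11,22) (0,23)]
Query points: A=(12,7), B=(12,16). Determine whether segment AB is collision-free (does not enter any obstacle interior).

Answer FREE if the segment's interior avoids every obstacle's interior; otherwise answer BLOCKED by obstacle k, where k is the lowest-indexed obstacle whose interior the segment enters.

Obstacle 1 [(13,0) (24,0) (24,24) (16,21)]:
  edge (13,0)–(24,0): clear
  edge (24,0)–(24,24): clear
  edge (24,24)–(16,21): clear
  edge (16,21)–(13,0): clear
  midpoint (12,23/2) outside
  → clear
Obstacle 2 [(0,1) (11,22) (0,23)]:
  edge (0,1)–(11,22): clear
  edge (11,22)–(0,23): clear
  edge (0,23)–(0,1): clear
  midpoint (12,23/2) outside
  → clear

FREE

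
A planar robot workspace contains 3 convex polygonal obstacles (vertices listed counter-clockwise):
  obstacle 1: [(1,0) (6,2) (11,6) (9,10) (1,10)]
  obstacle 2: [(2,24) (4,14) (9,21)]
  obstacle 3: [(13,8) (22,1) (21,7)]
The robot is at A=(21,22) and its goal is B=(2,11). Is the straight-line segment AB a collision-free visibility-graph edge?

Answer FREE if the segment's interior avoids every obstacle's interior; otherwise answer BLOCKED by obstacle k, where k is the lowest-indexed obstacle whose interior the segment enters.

Obstacle 1 [(1,0) (6,2) (11,6) (9,10) (1,10)]:
  edge (1,0)–(6,2): clear
  edge (6,2)–(11,6): clear
  edge (11,6)–(9,10): clear
  edge (9,10)–(1,10): clear
  edge (1,10)–(1,0): clear
  midpoint (23/2,33/2) outside
  → clear
Obstacle 2 [(2,24) (4,14) (9,21)]:
  edge (2,24)–(4,14): clear
  edge (4,14)–(9,21): clear
  edge (9,21)–(2,24): clear
  midpoint (23/2,33/2) outside
  → clear
Obstacle 3 [(13,8) (22,1) (21,7)]:
  edge (13,8)–(22,1): clear
  edge (22,1)–(21,7): clear
  edge (21,7)–(13,8): clear
  midpoint (23/2,33/2) outside
  → clear

FREE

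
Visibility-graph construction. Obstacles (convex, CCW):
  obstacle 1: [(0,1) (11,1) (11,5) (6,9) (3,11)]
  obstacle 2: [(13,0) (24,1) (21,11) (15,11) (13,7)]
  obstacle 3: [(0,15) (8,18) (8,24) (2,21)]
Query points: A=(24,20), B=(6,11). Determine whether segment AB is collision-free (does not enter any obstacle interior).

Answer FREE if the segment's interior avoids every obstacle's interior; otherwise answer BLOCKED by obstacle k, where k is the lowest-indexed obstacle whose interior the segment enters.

FREE

Obstacle 1 [(0,1) (11,1) (11,5) (6,9) (3,11)]:
  edge (0,1)–(11,1): clear
  edge (11,1)–(11,5): clear
  edge (11,5)–(6,9): clear
  edge (6,9)–(3,11): clear
  edge (3,11)–(0,1): clear
  midpoint (15,31/2) outside
  → clear
Obstacle 2 [(13,0) (24,1) (21,11) (15,11) (13,7)]:
  edge (13,0)–(24,1): clear
  edge (24,1)–(21,11): clear
  edge (21,11)–(15,11): clear
  edge (15,11)–(13,7): clear
  edge (13,7)–(13,0): clear
  midpoint (15,31/2) outside
  → clear
Obstacle 3 [(0,15) (8,18) (8,24) (2,21)]:
  edge (0,15)–(8,18): clear
  edge (8,18)–(8,24): clear
  edge (8,24)–(2,21): clear
  edge (2,21)–(0,15): clear
  midpoint (15,31/2) outside
  → clear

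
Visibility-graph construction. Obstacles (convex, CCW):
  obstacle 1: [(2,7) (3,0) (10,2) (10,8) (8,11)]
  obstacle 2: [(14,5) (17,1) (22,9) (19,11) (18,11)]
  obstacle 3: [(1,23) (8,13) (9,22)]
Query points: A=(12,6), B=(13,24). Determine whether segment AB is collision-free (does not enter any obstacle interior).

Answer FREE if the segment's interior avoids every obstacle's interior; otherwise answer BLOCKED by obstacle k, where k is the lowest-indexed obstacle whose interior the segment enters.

FREE

Obstacle 1 [(2,7) (3,0) (10,2) (10,8) (8,11)]:
  edge (2,7)–(3,0): clear
  edge (3,0)–(10,2): clear
  edge (10,2)–(10,8): clear
  edge (10,8)–(8,11): clear
  edge (8,11)–(2,7): clear
  midpoint (25/2,15) outside
  → clear
Obstacle 2 [(14,5) (17,1) (22,9) (19,11) (18,11)]:
  edge (14,5)–(17,1): clear
  edge (17,1)–(22,9): clear
  edge (22,9)–(19,11): clear
  edge (19,11)–(18,11): clear
  edge (18,11)–(14,5): clear
  midpoint (25/2,15) outside
  → clear
Obstacle 3 [(1,23) (8,13) (9,22)]:
  edge (1,23)–(8,13): clear
  edge (8,13)–(9,22): clear
  edge (9,22)–(1,23): clear
  midpoint (25/2,15) outside
  → clear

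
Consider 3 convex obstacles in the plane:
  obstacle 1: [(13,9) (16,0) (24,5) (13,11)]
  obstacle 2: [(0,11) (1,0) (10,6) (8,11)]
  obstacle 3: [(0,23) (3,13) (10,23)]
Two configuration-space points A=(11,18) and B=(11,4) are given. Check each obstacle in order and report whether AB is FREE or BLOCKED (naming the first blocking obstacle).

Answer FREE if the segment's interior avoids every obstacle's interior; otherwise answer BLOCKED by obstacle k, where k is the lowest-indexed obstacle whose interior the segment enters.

Obstacle 1 [(13,9) (16,0) (24,5) (13,11)]:
  edge (13,9)–(16,0): clear
  edge (16,0)–(24,5): clear
  edge (24,5)–(13,11): clear
  edge (13,11)–(13,9): clear
  midpoint (11,11) outside
  → clear
Obstacle 2 [(0,11) (1,0) (10,6) (8,11)]:
  edge (0,11)–(1,0): clear
  edge (1,0)–(10,6): clear
  edge (10,6)–(8,11): clear
  edge (8,11)–(0,11): clear
  midpoint (11,11) outside
  → clear
Obstacle 3 [(0,23) (3,13) (10,23)]:
  edge (0,23)–(3,13): clear
  edge (3,13)–(10,23): clear
  edge (10,23)–(0,23): clear
  midpoint (11,11) outside
  → clear

FREE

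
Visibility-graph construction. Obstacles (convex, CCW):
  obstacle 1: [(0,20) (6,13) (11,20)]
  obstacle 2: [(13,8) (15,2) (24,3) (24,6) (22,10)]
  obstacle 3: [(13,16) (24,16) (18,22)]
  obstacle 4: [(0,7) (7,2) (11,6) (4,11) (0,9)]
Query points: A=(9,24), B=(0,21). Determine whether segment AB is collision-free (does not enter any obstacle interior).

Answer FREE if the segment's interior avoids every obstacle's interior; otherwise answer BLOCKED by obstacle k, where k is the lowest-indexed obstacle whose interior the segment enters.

FREE

Obstacle 1 [(0,20) (6,13) (11,20)]:
  edge (0,20)–(6,13): clear
  edge (6,13)–(11,20): clear
  edge (11,20)–(0,20): clear
  midpoint (9/2,45/2) outside
  → clear
Obstacle 2 [(13,8) (15,2) (24,3) (24,6) (22,10)]:
  edge (13,8)–(15,2): clear
  edge (15,2)–(24,3): clear
  edge (24,3)–(24,6): clear
  edge (24,6)–(22,10): clear
  edge (22,10)–(13,8): clear
  midpoint (9/2,45/2) outside
  → clear
Obstacle 3 [(13,16) (24,16) (18,22)]:
  edge (13,16)–(24,16): clear
  edge (24,16)–(18,22): clear
  edge (18,22)–(13,16): clear
  midpoint (9/2,45/2) outside
  → clear
Obstacle 4 [(0,7) (7,2) (11,6) (4,11) (0,9)]:
  edge (0,7)–(7,2): clear
  edge (7,2)–(11,6): clear
  edge (11,6)–(4,11): clear
  edge (4,11)–(0,9): clear
  edge (0,9)–(0,7): clear
  midpoint (9/2,45/2) outside
  → clear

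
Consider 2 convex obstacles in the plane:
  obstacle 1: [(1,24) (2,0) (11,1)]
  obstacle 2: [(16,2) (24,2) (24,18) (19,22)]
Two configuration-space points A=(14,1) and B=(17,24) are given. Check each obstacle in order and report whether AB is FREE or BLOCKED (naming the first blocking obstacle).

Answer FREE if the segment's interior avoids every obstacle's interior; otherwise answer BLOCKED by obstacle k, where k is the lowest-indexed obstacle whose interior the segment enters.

Obstacle 1 [(1,24) (2,0) (11,1)]:
  edge (1,24)–(2,0): clear
  edge (2,0)–(11,1): clear
  edge (11,1)–(1,24): clear
  midpoint (31/2,25/2) outside
  → clear
Obstacle 2 [(16,2) (24,2) (24,18) (19,22)]:
  edge (16,2)–(24,2): clear
  edge (24,2)–(24,18): clear
  edge (24,18)–(19,22): clear
  edge (19,22)–(16,2): clear
  midpoint (31/2,25/2) outside
  → clear

FREE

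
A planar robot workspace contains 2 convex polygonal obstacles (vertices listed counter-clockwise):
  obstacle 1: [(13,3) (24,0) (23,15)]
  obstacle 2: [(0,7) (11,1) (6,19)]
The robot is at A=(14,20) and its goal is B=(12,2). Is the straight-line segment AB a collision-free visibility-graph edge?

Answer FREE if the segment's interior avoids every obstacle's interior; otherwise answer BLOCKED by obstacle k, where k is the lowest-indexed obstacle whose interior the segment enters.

Obstacle 1 [(13,3) (24,0) (23,15)]:
  edge (13,3)–(24,0): clear
  edge (24,0)–(23,15): clear
  edge (23,15)–(13,3): clear
  midpoint (13,11) outside
  → clear
Obstacle 2 [(0,7) (11,1) (6,19)]:
  edge (0,7)–(11,1): clear
  edge (11,1)–(6,19): clear
  edge (6,19)–(0,7): clear
  midpoint (13,11) outside
  → clear

FREE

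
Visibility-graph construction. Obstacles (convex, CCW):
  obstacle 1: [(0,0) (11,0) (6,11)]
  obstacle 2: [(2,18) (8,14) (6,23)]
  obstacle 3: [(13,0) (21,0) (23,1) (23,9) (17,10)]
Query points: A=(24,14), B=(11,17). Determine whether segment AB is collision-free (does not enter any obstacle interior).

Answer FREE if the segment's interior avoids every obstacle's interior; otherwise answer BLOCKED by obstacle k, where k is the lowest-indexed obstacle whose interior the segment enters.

Obstacle 1 [(0,0) (11,0) (6,11)]:
  edge (0,0)–(11,0): clear
  edge (11,0)–(6,11): clear
  edge (6,11)–(0,0): clear
  midpoint (35/2,31/2) outside
  → clear
Obstacle 2 [(2,18) (8,14) (6,23)]:
  edge (2,18)–(8,14): clear
  edge (8,14)–(6,23): clear
  edge (6,23)–(2,18): clear
  midpoint (35/2,31/2) outside
  → clear
Obstacle 3 [(13,0) (21,0) (23,1) (23,9) (17,10)]:
  edge (13,0)–(21,0): clear
  edge (21,0)–(23,1): clear
  edge (23,1)–(23,9): clear
  edge (23,9)–(17,10): clear
  edge (17,10)–(13,0): clear
  midpoint (35/2,31/2) outside
  → clear

FREE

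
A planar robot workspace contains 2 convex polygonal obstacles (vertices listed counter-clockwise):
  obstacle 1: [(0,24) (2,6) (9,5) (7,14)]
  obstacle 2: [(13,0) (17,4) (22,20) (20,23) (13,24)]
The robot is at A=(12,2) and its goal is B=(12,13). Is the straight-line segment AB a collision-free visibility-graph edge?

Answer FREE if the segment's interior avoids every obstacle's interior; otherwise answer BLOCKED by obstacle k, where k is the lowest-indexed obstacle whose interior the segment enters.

FREE

Obstacle 1 [(0,24) (2,6) (9,5) (7,14)]:
  edge (0,24)–(2,6): clear
  edge (2,6)–(9,5): clear
  edge (9,5)–(7,14): clear
  edge (7,14)–(0,24): clear
  midpoint (12,15/2) outside
  → clear
Obstacle 2 [(13,0) (17,4) (22,20) (20,23) (13,24)]:
  edge (13,0)–(17,4): clear
  edge (17,4)–(22,20): clear
  edge (22,20)–(20,23): clear
  edge (20,23)–(13,24): clear
  edge (13,24)–(13,0): clear
  midpoint (12,15/2) outside
  → clear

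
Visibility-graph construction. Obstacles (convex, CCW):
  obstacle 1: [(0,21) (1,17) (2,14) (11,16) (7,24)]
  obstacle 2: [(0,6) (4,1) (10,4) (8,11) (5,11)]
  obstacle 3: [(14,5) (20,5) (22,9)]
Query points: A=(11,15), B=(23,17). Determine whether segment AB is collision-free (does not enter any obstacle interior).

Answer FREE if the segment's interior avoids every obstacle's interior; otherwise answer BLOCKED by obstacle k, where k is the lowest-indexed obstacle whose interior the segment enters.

Obstacle 1 [(0,21) (1,17) (2,14) (11,16) (7,24)]:
  edge (0,21)–(1,17): clear
  edge (1,17)–(2,14): clear
  edge (2,14)–(11,16): clear
  edge (11,16)–(7,24): clear
  edge (7,24)–(0,21): clear
  midpoint (17,16) outside
  → clear
Obstacle 2 [(0,6) (4,1) (10,4) (8,11) (5,11)]:
  edge (0,6)–(4,1): clear
  edge (4,1)–(10,4): clear
  edge (10,4)–(8,11): clear
  edge (8,11)–(5,11): clear
  edge (5,11)–(0,6): clear
  midpoint (17,16) outside
  → clear
Obstacle 3 [(14,5) (20,5) (22,9)]:
  edge (14,5)–(20,5): clear
  edge (20,5)–(22,9): clear
  edge (22,9)–(14,5): clear
  midpoint (17,16) outside
  → clear

FREE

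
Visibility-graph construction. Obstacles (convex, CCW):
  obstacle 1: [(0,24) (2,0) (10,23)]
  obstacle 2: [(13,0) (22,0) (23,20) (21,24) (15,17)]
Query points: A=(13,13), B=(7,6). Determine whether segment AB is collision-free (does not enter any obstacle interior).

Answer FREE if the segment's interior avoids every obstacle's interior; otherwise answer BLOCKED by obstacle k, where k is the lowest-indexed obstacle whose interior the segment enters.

Obstacle 1 [(0,24) (2,0) (10,23)]:
  edge (0,24)–(2,0): clear
  edge (2,0)–(10,23): clear
  edge (10,23)–(0,24): clear
  midpoint (10,19/2) outside
  → clear
Obstacle 2 [(13,0) (22,0) (23,20) (21,24) (15,17)]:
  edge (13,0)–(22,0): clear
  edge (22,0)–(23,20): clear
  edge (23,20)–(21,24): clear
  edge (21,24)–(15,17): clear
  edge (15,17)–(13,0): clear
  midpoint (10,19/2) outside
  → clear

FREE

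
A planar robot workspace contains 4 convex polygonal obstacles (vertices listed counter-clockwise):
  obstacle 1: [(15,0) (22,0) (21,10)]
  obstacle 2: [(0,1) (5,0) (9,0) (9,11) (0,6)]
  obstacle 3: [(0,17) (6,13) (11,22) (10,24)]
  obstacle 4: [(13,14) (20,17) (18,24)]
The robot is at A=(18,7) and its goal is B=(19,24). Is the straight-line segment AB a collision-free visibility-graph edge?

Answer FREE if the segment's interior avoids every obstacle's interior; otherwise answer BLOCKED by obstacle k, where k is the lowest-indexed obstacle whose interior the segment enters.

Obstacle 1 [(15,0) (22,0) (21,10)]:
  edge (15,0)–(22,0): clear
  edge (22,0)–(21,10): clear
  edge (21,10)–(15,0): clear
  midpoint (37/2,31/2) outside
  → clear
Obstacle 2 [(0,1) (5,0) (9,0) (9,11) (0,6)]:
  edge (0,1)–(5,0): clear
  edge (5,0)–(9,0): clear
  edge (9,0)–(9,11): clear
  edge (9,11)–(0,6): clear
  edge (0,6)–(0,1): clear
  midpoint (37/2,31/2) outside
  → clear
Obstacle 3 [(0,17) (6,13) (11,22) (10,24)]:
  edge (0,17)–(6,13): clear
  edge (6,13)–(11,22): clear
  edge (11,22)–(10,24): clear
  edge (10,24)–(0,17): clear
  midpoint (37/2,31/2) outside
  → clear
Obstacle 4 [(13,14) (20,17) (18,24)]:
  edge (13,14)–(20,17): crosses AB
  edge (20,17)–(18,24): crosses AB
  edge (18,24)–(13,14): clear
  → BLOCKED

BLOCKED by obstacle 4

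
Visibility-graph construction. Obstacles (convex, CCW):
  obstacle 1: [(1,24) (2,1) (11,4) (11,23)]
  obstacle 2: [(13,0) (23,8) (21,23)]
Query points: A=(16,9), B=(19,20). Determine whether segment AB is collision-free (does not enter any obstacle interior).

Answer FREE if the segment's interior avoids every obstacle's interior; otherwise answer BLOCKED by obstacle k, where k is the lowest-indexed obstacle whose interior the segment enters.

Obstacle 1 [(1,24) (2,1) (11,4) (11,23)]:
  edge (1,24)–(2,1): clear
  edge (2,1)–(11,4): clear
  edge (11,4)–(11,23): clear
  edge (11,23)–(1,24): clear
  midpoint (35/2,29/2) outside
  → clear
Obstacle 2 [(13,0) (23,8) (21,23)]:
  edge (13,0)–(23,8): clear
  edge (23,8)–(21,23): clear
  edge (21,23)–(13,0): clear
  midpoint (35/2,29/2) outside
  → clear

FREE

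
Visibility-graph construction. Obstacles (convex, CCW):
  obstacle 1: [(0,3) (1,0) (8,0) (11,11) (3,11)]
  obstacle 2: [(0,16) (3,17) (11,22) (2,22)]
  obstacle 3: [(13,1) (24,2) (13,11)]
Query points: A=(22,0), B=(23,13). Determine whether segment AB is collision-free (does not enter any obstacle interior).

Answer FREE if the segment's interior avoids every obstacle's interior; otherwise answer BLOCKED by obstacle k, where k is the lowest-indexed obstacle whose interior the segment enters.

Obstacle 1 [(0,3) (1,0) (8,0) (11,11) (3,11)]:
  edge (0,3)–(1,0): clear
  edge (1,0)–(8,0): clear
  edge (8,0)–(11,11): clear
  edge (11,11)–(3,11): clear
  edge (3,11)–(0,3): clear
  midpoint (45/2,13/2) outside
  → clear
Obstacle 2 [(0,16) (3,17) (11,22) (2,22)]:
  edge (0,16)–(3,17): clear
  edge (3,17)–(11,22): clear
  edge (11,22)–(2,22): clear
  edge (2,22)–(0,16): clear
  midpoint (45/2,13/2) outside
  → clear
Obstacle 3 [(13,1) (24,2) (13,11)]:
  edge (13,1)–(24,2): crosses AB
  edge (24,2)–(13,11): crosses AB
  edge (13,11)–(13,1): clear
  → BLOCKED

BLOCKED by obstacle 3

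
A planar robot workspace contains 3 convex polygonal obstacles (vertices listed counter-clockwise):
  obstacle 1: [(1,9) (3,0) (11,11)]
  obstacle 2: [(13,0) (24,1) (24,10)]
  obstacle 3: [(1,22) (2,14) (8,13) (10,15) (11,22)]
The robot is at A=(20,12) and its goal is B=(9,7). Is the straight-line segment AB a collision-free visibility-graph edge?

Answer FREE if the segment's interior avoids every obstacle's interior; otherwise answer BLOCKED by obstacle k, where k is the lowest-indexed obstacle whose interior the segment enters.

FREE

Obstacle 1 [(1,9) (3,0) (11,11)]:
  edge (1,9)–(3,0): clear
  edge (3,0)–(11,11): clear
  edge (11,11)–(1,9): clear
  midpoint (29/2,19/2) outside
  → clear
Obstacle 2 [(13,0) (24,1) (24,10)]:
  edge (13,0)–(24,1): clear
  edge (24,1)–(24,10): clear
  edge (24,10)–(13,0): clear
  midpoint (29/2,19/2) outside
  → clear
Obstacle 3 [(1,22) (2,14) (8,13) (10,15) (11,22)]:
  edge (1,22)–(2,14): clear
  edge (2,14)–(8,13): clear
  edge (8,13)–(10,15): clear
  edge (10,15)–(11,22): clear
  edge (11,22)–(1,22): clear
  midpoint (29/2,19/2) outside
  → clear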